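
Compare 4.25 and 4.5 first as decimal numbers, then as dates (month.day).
As decimals: 4.25 < 4.5. As dates: 4/25 is later than 4/5 (day 25 > day 5).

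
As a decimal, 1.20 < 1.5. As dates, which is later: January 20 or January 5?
January 20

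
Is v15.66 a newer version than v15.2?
Yes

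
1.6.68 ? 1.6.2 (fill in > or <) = >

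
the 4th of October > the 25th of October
False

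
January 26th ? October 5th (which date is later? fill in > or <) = <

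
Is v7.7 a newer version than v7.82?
No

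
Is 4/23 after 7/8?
No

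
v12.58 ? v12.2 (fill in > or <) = >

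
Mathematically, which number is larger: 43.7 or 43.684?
43.7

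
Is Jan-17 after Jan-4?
Yes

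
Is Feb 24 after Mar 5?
No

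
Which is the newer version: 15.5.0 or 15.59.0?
15.59.0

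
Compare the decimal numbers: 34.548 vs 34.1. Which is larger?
34.548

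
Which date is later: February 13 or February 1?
February 13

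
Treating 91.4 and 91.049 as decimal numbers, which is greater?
91.4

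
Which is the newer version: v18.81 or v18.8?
v18.81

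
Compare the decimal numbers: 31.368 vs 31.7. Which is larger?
31.7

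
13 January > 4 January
True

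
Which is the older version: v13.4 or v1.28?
v1.28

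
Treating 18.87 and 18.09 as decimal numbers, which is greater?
18.87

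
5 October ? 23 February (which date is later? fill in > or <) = >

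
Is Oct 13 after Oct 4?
Yes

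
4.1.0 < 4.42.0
True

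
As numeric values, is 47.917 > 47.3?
True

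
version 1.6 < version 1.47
True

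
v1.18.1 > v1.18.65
False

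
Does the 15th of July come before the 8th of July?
No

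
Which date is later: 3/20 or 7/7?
7/7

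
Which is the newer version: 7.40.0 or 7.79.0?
7.79.0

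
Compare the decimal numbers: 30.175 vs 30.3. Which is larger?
30.3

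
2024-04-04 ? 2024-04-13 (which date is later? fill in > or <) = <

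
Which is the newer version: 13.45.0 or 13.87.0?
13.87.0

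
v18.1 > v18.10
False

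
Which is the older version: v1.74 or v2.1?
v1.74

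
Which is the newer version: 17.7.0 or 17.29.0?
17.29.0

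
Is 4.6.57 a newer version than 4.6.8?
Yes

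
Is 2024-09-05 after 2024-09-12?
No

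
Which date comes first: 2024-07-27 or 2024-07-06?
2024-07-06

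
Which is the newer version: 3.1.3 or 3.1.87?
3.1.87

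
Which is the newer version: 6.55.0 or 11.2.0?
11.2.0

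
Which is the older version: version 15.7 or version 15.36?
version 15.7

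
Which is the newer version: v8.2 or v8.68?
v8.68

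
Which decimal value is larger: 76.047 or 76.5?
76.5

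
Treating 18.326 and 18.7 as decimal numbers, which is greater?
18.7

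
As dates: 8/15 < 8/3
False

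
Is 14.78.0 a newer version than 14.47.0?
Yes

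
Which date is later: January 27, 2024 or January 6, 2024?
January 27, 2024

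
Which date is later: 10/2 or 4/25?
10/2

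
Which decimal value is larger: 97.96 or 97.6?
97.96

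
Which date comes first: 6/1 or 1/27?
1/27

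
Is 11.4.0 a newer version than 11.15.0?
No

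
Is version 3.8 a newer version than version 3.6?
Yes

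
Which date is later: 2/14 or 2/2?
2/14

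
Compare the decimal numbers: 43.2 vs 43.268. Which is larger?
43.268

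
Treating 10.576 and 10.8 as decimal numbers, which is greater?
10.8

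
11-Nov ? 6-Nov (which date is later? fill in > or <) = >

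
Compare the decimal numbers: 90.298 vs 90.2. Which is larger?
90.298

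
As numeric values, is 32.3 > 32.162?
True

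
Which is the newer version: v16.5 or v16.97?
v16.97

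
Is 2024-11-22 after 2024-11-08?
Yes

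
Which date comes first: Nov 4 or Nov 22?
Nov 4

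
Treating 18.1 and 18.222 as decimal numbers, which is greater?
18.222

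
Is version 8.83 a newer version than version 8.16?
Yes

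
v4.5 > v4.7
False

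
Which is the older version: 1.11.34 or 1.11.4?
1.11.4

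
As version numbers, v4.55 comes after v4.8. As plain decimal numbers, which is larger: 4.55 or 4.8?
4.8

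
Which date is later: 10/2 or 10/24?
10/24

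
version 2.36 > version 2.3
True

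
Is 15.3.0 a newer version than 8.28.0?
Yes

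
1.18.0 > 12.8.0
False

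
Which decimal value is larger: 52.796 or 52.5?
52.796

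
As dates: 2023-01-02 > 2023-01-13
False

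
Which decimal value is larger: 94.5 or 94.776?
94.776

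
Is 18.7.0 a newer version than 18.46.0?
No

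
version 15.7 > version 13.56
True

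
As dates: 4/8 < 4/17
True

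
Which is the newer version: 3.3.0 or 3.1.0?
3.3.0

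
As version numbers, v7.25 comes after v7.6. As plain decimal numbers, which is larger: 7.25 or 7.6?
7.6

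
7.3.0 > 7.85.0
False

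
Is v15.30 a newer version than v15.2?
Yes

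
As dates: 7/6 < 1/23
False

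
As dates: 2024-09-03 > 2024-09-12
False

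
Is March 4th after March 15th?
No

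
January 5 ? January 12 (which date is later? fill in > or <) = <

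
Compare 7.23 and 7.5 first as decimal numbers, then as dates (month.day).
As decimals: 7.23 < 7.5. As dates: 7/23 is later than 7/5 (day 23 > day 5).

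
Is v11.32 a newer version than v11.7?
Yes. Version numbers are compared segment by segment as integers, not as decimals: minor version 32 > 7, so v11.32 > v11.7 (even though the decimal 11.32 < 11.7).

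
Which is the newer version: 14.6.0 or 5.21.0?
14.6.0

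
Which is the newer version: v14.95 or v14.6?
v14.95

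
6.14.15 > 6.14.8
True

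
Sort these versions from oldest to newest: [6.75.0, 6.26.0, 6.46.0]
[6.26.0, 6.46.0, 6.75.0]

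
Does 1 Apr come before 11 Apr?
Yes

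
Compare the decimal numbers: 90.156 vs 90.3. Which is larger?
90.3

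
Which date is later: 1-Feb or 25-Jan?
1-Feb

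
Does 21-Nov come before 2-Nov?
No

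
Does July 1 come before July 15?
Yes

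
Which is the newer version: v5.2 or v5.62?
v5.62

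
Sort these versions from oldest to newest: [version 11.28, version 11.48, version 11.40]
[version 11.28, version 11.40, version 11.48]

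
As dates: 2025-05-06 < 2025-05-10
True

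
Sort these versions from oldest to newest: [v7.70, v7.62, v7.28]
[v7.28, v7.62, v7.70]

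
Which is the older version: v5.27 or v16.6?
v5.27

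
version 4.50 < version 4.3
False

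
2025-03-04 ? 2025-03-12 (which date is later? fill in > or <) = <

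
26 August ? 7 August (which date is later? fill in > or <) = >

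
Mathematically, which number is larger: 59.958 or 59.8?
59.958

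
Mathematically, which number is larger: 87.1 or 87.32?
87.32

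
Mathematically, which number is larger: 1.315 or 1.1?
1.315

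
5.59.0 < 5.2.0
False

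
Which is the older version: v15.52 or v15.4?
v15.4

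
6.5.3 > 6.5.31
False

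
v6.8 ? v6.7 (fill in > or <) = >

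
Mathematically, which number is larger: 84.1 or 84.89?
84.89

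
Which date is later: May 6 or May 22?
May 22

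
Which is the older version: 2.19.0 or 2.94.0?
2.19.0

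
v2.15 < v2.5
False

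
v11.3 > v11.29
False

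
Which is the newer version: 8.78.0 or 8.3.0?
8.78.0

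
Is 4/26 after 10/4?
No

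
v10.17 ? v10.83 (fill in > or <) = <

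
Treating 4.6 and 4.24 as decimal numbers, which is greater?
4.6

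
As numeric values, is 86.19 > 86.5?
False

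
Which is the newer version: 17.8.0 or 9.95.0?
17.8.0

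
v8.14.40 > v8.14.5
True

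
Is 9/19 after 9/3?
Yes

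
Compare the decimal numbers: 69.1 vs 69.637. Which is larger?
69.637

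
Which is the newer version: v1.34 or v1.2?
v1.34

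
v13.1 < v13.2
True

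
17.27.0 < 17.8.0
False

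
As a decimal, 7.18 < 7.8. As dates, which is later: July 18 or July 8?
July 18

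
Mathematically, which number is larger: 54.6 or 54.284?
54.6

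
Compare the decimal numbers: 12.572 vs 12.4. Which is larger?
12.572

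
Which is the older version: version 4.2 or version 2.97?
version 2.97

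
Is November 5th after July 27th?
Yes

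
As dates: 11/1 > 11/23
False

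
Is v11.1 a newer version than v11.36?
No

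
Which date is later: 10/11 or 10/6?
10/11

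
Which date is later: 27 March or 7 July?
7 July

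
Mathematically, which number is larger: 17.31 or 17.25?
17.31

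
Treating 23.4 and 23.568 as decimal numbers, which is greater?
23.568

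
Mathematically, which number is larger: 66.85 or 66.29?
66.85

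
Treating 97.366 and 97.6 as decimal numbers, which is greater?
97.6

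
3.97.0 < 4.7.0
True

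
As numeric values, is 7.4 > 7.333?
True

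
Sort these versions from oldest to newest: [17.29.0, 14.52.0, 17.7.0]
[14.52.0, 17.7.0, 17.29.0]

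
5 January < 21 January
True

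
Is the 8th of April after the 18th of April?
No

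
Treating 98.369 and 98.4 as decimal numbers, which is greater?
98.4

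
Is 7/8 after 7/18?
No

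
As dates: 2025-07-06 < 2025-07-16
True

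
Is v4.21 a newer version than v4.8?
Yes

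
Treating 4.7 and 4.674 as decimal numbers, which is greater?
4.7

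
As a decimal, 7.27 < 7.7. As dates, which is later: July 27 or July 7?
July 27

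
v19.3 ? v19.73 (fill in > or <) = <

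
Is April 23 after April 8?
Yes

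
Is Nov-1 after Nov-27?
No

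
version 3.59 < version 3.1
False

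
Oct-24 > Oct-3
True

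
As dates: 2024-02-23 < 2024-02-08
False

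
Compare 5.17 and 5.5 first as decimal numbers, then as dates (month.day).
As decimals: 5.17 < 5.5. As dates: 5/17 is later than 5/5 (day 17 > day 5).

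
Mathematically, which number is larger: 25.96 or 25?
25.96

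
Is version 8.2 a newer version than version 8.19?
No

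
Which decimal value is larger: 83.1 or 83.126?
83.126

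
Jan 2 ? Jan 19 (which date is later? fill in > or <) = <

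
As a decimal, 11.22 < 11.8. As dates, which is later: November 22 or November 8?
November 22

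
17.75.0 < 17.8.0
False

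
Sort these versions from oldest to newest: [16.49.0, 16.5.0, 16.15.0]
[16.5.0, 16.15.0, 16.49.0]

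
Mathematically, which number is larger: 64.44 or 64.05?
64.44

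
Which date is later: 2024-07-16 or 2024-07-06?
2024-07-16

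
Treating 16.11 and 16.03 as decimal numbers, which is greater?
16.11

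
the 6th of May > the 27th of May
False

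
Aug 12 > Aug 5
True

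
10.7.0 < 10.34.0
True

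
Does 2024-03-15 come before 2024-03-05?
No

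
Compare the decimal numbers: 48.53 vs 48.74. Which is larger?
48.74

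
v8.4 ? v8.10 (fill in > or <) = <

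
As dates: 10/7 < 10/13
True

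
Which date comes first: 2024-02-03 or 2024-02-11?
2024-02-03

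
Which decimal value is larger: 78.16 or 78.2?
78.2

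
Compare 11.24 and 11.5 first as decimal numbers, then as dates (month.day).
As decimals: 11.24 < 11.5. As dates: 11/24 is later than 11/5 (day 24 > day 5).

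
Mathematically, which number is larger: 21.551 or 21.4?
21.551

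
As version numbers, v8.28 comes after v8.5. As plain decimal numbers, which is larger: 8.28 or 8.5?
8.5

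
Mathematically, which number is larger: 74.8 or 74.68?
74.8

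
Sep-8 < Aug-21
False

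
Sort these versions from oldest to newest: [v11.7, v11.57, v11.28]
[v11.7, v11.28, v11.57]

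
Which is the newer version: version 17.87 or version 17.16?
version 17.87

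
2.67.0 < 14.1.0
True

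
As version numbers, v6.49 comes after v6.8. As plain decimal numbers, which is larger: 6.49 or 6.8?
6.8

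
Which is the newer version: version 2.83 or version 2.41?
version 2.83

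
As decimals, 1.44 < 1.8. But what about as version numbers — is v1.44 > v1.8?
True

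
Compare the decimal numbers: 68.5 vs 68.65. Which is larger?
68.65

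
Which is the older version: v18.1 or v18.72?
v18.1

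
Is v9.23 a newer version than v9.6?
Yes. Version numbers are compared segment by segment as integers, not as decimals: minor version 23 > 6, so v9.23 > v9.6 (even though the decimal 9.23 < 9.6).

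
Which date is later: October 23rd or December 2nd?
December 2nd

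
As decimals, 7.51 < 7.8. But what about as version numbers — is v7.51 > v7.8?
True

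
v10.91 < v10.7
False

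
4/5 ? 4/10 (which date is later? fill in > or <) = <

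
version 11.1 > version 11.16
False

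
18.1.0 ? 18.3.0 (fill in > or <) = <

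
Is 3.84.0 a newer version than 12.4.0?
No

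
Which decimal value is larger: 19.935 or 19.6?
19.935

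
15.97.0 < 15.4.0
False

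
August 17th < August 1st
False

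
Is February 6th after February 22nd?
No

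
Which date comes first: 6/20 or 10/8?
6/20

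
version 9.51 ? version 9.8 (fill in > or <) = >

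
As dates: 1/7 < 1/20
True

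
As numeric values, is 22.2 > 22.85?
False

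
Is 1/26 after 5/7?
No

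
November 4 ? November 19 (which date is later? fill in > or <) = <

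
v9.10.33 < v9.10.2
False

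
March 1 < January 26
False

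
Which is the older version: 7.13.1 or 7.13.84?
7.13.1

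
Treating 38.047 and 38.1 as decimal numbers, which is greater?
38.1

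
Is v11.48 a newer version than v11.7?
Yes. Version numbers are compared segment by segment as integers, not as decimals: minor version 48 > 7, so v11.48 > v11.7 (even though the decimal 11.48 < 11.7).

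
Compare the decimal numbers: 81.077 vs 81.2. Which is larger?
81.2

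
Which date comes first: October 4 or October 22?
October 4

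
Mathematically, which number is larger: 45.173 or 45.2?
45.2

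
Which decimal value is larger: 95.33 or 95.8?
95.8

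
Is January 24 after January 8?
Yes. Day 24 comes after day 8 in January — this is a date comparison, not a decimal one (the decimal 1.24 would be smaller than 1.8).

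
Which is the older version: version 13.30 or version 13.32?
version 13.30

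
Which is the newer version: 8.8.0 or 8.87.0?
8.87.0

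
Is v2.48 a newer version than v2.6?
Yes. Version numbers are compared segment by segment as integers, not as decimals: minor version 48 > 6, so v2.48 > v2.6 (even though the decimal 2.48 < 2.6).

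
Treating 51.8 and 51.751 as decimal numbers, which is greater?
51.8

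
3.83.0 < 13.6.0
True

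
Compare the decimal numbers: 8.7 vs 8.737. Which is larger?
8.737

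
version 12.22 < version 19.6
True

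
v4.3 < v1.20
False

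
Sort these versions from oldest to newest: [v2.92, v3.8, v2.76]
[v2.76, v2.92, v3.8]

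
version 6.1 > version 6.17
False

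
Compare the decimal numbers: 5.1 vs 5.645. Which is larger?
5.645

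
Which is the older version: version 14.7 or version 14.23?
version 14.7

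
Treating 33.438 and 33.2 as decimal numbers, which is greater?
33.438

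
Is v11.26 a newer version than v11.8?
Yes. Version numbers are compared segment by segment as integers, not as decimals: minor version 26 > 8, so v11.26 > v11.8 (even though the decimal 11.26 < 11.8).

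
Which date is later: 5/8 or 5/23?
5/23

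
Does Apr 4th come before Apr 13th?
Yes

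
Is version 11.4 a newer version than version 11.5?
No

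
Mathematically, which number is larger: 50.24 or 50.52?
50.52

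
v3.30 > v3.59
False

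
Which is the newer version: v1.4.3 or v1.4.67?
v1.4.67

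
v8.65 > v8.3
True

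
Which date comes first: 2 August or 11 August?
2 August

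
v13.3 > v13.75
False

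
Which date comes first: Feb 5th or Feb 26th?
Feb 5th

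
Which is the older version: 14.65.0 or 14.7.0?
14.7.0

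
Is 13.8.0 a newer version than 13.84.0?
No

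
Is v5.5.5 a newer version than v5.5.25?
No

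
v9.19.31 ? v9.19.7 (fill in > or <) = >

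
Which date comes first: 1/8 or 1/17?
1/8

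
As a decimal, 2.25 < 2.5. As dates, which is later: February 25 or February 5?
February 25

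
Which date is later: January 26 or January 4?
January 26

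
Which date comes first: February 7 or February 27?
February 7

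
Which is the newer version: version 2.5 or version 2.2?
version 2.5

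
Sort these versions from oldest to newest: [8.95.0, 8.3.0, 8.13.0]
[8.3.0, 8.13.0, 8.95.0]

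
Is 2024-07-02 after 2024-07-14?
No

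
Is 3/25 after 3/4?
Yes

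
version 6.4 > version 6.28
False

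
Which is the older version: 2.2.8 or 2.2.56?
2.2.8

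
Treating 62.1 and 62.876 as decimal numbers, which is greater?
62.876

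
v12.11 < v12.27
True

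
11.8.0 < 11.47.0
True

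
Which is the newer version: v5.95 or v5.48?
v5.95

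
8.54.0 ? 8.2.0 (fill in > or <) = >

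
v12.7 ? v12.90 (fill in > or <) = <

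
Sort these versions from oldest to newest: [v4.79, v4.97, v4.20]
[v4.20, v4.79, v4.97]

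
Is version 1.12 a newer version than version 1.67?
No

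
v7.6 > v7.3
True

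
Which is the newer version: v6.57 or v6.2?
v6.57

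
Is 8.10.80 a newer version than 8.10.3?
Yes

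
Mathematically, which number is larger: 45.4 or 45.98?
45.98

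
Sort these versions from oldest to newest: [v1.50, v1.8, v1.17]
[v1.8, v1.17, v1.50]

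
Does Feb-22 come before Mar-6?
Yes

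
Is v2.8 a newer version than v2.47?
No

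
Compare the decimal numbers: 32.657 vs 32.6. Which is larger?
32.657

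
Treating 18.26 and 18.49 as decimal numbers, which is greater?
18.49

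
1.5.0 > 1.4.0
True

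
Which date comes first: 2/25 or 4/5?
2/25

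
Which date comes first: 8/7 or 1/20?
1/20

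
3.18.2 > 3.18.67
False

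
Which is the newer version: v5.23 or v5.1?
v5.23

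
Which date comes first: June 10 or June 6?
June 6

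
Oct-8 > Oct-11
False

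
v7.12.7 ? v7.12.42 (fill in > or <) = <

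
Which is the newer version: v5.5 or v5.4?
v5.5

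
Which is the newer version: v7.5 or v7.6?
v7.6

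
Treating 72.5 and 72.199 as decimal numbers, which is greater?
72.5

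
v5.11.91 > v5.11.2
True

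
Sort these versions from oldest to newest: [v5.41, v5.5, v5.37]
[v5.5, v5.37, v5.41]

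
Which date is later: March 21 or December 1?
December 1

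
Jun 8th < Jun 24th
True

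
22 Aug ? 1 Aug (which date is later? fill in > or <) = >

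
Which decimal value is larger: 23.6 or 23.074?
23.6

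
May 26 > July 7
False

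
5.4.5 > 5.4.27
False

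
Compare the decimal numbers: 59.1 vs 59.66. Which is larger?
59.66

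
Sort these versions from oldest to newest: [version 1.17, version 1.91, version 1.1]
[version 1.1, version 1.17, version 1.91]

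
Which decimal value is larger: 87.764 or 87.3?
87.764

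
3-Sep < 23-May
False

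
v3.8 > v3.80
False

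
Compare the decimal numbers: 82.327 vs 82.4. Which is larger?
82.4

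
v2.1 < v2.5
True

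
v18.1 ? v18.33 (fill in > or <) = <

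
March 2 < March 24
True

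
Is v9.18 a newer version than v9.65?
No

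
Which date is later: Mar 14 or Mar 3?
Mar 14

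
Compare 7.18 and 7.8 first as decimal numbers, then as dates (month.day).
As decimals: 7.18 < 7.8. As dates: 7/18 is later than 7/8 (day 18 > day 8).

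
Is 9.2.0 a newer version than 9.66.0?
No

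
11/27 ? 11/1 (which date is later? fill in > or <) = >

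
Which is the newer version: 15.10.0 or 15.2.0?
15.10.0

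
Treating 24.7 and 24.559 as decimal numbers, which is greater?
24.7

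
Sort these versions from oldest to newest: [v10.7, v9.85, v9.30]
[v9.30, v9.85, v10.7]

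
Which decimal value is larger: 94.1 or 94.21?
94.21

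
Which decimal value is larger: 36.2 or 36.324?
36.324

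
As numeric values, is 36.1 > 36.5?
False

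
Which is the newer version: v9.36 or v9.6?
v9.36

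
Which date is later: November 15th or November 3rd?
November 15th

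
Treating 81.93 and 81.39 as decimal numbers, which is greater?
81.93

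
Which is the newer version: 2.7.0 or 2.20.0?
2.20.0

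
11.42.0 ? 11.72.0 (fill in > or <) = <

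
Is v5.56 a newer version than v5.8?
Yes. Version numbers are compared segment by segment as integers, not as decimals: minor version 56 > 8, so v5.56 > v5.8 (even though the decimal 5.56 < 5.8).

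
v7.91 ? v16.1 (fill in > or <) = <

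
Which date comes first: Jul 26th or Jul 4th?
Jul 4th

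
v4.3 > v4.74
False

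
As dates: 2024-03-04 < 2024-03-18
True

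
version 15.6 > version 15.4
True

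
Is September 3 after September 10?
No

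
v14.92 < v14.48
False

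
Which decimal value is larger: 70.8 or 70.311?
70.8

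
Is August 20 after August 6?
Yes. Day 20 comes after day 6 in August — this is a date comparison, not a decimal one (the decimal 8.20 would be smaller than 8.6).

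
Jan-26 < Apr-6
True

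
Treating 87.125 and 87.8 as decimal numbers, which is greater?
87.8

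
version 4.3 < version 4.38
True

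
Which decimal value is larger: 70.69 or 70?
70.69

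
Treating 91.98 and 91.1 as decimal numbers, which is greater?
91.98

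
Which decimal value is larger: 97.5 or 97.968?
97.968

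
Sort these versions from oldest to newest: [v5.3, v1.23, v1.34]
[v1.23, v1.34, v5.3]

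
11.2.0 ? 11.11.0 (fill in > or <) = <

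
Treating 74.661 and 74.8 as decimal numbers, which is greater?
74.8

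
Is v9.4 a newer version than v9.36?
No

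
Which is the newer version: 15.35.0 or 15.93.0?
15.93.0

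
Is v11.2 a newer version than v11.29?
No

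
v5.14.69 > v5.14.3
True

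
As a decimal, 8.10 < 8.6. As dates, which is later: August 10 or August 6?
August 10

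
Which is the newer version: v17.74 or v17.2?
v17.74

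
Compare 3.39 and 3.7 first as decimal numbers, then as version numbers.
As decimals: 3.39 < 3.7. As versions: v3.39 > v3.7 (minor version 39 > 7).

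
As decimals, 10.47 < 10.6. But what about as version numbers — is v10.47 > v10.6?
True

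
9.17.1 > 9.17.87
False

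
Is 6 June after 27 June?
No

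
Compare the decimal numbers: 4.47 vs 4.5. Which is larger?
4.5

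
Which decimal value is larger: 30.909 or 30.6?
30.909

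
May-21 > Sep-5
False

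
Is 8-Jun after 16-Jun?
No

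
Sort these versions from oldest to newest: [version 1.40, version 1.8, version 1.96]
[version 1.8, version 1.40, version 1.96]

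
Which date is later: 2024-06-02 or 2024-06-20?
2024-06-20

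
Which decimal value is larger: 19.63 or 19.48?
19.63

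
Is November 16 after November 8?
Yes. Day 16 comes after day 8 in November — this is a date comparison, not a decimal one (the decimal 11.16 would be smaller than 11.8).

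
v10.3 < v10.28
True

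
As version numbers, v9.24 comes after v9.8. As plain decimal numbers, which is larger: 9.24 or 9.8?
9.8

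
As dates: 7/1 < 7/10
True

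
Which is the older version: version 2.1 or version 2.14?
version 2.1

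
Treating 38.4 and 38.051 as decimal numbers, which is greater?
38.4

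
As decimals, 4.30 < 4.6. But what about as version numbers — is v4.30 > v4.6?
True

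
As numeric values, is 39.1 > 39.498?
False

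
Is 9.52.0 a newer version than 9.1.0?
Yes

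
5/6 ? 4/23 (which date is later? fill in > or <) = >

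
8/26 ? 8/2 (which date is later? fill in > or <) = >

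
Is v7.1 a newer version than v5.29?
Yes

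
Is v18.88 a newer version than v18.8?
Yes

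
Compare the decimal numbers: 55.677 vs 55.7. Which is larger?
55.7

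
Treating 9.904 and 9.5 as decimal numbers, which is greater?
9.904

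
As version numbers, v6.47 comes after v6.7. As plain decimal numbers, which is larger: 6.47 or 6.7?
6.7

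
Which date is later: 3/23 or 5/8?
5/8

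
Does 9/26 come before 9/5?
No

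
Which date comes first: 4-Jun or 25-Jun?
4-Jun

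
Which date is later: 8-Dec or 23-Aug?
8-Dec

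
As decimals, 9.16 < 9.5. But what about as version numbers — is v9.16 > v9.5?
True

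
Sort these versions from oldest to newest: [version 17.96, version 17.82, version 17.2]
[version 17.2, version 17.82, version 17.96]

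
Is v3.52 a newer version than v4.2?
No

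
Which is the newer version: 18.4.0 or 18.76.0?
18.76.0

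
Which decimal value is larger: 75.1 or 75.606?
75.606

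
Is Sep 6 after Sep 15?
No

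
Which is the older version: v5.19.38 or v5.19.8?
v5.19.8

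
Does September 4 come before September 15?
Yes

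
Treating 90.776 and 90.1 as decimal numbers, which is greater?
90.776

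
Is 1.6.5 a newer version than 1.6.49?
No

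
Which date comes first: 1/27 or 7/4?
1/27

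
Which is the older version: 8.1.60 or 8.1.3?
8.1.3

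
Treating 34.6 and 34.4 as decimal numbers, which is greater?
34.6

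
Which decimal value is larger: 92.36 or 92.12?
92.36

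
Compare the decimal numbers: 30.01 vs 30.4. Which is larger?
30.4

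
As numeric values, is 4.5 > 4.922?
False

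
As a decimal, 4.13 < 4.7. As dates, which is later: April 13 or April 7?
April 13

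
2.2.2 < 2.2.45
True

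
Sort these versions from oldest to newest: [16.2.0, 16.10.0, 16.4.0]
[16.2.0, 16.4.0, 16.10.0]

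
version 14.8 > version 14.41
False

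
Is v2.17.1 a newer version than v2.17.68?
No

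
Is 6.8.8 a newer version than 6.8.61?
No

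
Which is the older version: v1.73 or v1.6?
v1.6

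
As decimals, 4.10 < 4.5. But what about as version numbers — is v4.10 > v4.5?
True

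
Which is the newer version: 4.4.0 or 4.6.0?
4.6.0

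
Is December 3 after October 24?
Yes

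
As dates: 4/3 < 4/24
True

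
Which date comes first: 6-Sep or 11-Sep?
6-Sep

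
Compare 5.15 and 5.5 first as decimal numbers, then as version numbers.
As decimals: 5.15 < 5.5. As versions: v5.15 > v5.5 (minor version 15 > 5).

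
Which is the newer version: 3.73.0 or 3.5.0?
3.73.0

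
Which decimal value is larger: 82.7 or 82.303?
82.7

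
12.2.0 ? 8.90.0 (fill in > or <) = >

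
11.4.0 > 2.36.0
True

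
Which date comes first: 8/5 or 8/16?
8/5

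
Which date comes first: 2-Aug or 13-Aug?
2-Aug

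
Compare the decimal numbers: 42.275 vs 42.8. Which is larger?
42.8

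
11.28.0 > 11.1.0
True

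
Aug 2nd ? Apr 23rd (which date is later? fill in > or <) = >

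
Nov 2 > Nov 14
False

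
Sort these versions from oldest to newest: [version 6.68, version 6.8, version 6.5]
[version 6.5, version 6.8, version 6.68]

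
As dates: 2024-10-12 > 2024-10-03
True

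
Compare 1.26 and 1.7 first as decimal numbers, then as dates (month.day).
As decimals: 1.26 < 1.7. As dates: 1/26 is later than 1/7 (day 26 > day 7).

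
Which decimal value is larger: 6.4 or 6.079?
6.4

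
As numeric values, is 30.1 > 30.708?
False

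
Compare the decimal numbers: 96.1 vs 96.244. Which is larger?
96.244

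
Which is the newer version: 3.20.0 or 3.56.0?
3.56.0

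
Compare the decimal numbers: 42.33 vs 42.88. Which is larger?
42.88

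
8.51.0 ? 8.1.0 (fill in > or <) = >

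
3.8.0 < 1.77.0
False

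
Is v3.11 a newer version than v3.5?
Yes. Version numbers are compared segment by segment as integers, not as decimals: minor version 11 > 5, so v3.11 > v3.5 (even though the decimal 3.11 < 3.5).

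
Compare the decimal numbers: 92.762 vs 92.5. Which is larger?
92.762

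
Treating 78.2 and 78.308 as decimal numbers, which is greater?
78.308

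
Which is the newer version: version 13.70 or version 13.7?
version 13.70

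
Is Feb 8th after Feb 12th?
No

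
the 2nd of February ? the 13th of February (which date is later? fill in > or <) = <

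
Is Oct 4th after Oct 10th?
No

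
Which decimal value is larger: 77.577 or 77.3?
77.577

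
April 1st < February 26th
False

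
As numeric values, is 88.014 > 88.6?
False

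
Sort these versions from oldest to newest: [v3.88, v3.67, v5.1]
[v3.67, v3.88, v5.1]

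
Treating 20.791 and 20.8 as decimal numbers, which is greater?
20.8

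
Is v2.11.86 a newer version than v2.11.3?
Yes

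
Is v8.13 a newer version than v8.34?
No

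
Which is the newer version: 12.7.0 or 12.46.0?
12.46.0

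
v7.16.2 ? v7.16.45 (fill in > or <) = <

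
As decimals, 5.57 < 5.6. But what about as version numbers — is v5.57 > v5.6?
True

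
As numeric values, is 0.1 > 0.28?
False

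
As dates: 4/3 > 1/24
True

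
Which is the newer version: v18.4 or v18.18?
v18.18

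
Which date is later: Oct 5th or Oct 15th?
Oct 15th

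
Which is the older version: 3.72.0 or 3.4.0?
3.4.0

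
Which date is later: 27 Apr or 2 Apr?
27 Apr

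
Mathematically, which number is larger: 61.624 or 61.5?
61.624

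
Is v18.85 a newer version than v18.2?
Yes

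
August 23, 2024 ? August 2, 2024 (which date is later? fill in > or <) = >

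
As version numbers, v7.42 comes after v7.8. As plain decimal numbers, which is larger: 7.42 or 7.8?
7.8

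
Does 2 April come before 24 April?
Yes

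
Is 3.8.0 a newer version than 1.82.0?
Yes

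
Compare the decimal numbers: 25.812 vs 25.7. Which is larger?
25.812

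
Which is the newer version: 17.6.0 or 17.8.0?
17.8.0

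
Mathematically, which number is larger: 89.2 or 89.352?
89.352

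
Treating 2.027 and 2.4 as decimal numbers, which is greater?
2.4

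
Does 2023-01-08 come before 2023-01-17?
Yes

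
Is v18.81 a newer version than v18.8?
Yes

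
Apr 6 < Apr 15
True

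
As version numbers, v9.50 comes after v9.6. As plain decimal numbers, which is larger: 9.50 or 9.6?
9.6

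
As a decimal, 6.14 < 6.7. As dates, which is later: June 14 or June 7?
June 14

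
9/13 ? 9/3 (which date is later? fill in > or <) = >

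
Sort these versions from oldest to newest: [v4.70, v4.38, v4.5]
[v4.5, v4.38, v4.70]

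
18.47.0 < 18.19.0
False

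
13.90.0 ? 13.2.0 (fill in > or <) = >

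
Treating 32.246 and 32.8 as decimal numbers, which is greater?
32.8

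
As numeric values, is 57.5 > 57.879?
False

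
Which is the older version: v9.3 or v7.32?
v7.32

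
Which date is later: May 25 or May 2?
May 25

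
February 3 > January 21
True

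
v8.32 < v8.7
False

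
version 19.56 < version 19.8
False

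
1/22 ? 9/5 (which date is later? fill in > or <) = <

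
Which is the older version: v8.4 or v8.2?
v8.2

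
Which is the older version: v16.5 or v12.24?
v12.24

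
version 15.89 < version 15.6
False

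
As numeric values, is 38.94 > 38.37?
True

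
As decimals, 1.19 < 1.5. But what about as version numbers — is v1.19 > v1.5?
True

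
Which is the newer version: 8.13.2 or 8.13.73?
8.13.73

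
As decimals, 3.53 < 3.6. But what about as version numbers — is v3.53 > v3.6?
True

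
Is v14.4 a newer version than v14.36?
No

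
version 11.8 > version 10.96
True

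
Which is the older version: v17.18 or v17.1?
v17.1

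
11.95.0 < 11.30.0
False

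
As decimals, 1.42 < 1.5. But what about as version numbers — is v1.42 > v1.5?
True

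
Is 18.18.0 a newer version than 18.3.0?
Yes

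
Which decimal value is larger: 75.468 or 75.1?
75.468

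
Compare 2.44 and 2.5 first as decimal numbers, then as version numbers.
As decimals: 2.44 < 2.5. As versions: v2.44 > v2.5 (minor version 44 > 5).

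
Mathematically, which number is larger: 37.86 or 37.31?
37.86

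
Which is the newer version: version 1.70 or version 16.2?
version 16.2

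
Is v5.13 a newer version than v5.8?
Yes. Version numbers are compared segment by segment as integers, not as decimals: minor version 13 > 8, so v5.13 > v5.8 (even though the decimal 5.13 < 5.8).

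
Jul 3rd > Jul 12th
False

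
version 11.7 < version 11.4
False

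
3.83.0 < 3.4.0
False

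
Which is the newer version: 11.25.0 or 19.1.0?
19.1.0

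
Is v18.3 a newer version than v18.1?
Yes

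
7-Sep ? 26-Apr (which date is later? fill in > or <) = >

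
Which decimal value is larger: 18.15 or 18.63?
18.63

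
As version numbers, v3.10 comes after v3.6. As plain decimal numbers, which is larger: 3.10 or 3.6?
3.6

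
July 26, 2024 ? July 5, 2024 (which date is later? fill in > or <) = >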